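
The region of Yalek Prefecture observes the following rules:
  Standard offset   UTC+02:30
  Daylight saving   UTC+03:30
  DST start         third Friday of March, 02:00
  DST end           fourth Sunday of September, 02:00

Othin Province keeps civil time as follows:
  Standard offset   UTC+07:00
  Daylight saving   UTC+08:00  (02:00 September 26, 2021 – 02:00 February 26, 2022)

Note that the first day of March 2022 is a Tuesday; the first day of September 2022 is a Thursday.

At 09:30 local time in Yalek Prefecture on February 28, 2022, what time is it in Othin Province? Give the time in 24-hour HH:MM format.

14:00

1 March 2022 is a Tuesday, so the first Friday is March 4 and the third is March 18.
1 September 2022 is a Thursday, so the first Sunday is September 4 and the fourth is September 25.
February 28, 2022 is outside the daylight-saving period (18 March – 25 September), so Yalek Prefecture is on standard time, UTC+02:30.
09:30 Yalek Prefecture − 2h30m = 07:00 UTC.
At the standard offset (UTC+07:00), 07:00 UTC + 7h = 14:00 Othin Province standard time.
The standard-time date in Othin Province, February 28, 2022, is outside the daylight-saving period (26 September 2021 – 26 February 2022), so Othin Province is on standard time, UTC+07:00.
07:00 UTC + 7h = 14:00 Othin Province.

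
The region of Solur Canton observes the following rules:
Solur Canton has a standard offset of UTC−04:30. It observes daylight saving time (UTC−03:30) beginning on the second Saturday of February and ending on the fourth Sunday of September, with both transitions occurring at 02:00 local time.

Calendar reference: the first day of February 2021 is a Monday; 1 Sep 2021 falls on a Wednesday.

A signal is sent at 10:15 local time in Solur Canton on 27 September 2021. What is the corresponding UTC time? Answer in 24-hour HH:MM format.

1 February 2021 is a Monday, so the first Saturday is February 6 and the second is February 13.
1 September 2021 is a Wednesday, so the first Sunday is September 5 and the fourth is September 26.
27 September 2021 does not fall between 13 February and 26 September, so daylight saving is not in effect and Solur Canton is at UTC−04:30.
10:15 local + 4h30m = 14:45 UTC.

14:45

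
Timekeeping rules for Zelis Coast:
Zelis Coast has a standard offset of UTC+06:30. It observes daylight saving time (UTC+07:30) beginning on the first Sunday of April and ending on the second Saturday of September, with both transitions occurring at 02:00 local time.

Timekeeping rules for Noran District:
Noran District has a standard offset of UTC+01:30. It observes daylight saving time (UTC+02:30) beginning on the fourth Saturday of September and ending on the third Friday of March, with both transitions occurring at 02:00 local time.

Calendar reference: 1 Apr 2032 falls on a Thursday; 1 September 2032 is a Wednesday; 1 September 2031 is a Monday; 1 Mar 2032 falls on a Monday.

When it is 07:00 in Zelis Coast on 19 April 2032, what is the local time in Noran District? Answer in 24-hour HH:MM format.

01:00

1 April 2032 is a Thursday, so the first Sunday is April 4.
1 September 2032 is a Wednesday, so the first Saturday is September 4 and the second is September 11.
19 April 2032 falls between 4 April and 11 September, so daylight saving is in effect and Zelis Coast is at UTC+07:30.
07:00 Zelis Coast − 7h30m = 23:30 UTC (rolling into the previous day, 18 April 2032).
1 September 2031 is a Monday, so the first Saturday is September 6 and the fourth is September 27.
1 March 2032 is a Monday, so the first Friday is March 5 and the third is March 19.
At the standard offset (UTC+01:30), 23:30 UTC + 1h30m = 01:00 Noran District standard time (rolling into the next day, 19 April 2032).
Daylight saving runs 27 September 2031 – 19 March 2032; the standard-time date in Noran District, 19 April 2032, is outside that window, so Noran District is on standard time at UTC+01:30.
23:30 UTC + 1h30m = 01:00 Noran District (rolling into the next day, 19 April 2032).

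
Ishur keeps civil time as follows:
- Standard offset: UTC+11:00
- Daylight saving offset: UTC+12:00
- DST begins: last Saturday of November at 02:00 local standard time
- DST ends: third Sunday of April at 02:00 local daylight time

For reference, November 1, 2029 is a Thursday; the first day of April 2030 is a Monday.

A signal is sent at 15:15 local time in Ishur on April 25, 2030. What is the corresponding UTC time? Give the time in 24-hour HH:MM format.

04:15

1 November 2029 is a Thursday, so Saturdays fall on 3, 10, 17, 24; the last is November 24.
1 April 2030 is a Monday, so the first Sunday is April 7 and the third is April 21.
Daylight saving runs 24 November 2029 – 21 April 2030; April 25, 2030 is outside that window, so Ishur is on standard time at UTC+11:00.
15:15 local − 11h = 04:15 UTC.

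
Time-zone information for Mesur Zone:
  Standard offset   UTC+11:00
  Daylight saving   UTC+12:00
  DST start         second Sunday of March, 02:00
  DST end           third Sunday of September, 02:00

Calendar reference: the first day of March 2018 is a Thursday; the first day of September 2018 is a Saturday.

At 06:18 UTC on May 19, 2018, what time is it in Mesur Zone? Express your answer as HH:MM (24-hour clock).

1 March 2018 is a Thursday, so the first Sunday is March 4 and the second is March 11.
1 September 2018 is a Saturday, so the first Sunday is September 2 and the third is September 16.
At the standard offset (UTC+11:00), 06:18 UTC + 11h = 17:18 Mesur Zone standard time.
Daylight saving runs 11 March – 16 September; the standard-time date in Mesur Zone, May 19, 2018, is inside that window, so Mesur Zone is at UTC+12:00.
06:18 UTC + 12h = 18:18 local.

18:18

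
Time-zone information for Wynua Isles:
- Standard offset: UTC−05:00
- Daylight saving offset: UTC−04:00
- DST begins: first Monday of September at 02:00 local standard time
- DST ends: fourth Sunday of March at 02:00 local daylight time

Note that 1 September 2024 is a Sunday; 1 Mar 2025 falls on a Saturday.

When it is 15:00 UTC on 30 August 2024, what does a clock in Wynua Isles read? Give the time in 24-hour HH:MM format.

1 September 2024 is a Sunday, so the first Monday is September 2.
1 March 2025 is a Saturday, so the first Sunday is March 2 and the fourth is March 23.
At the standard offset (UTC−05:00), 15:00 UTC − 5h = 10:00 Wynua Isles standard time.
Daylight saving runs 2 September 2024 – 23 March 2025; the standard-time date in Wynua Isles, 30 August 2024, is outside that window, so Wynua Isles is on standard time at UTC−05:00.
15:00 UTC − 5h = 10:00 local.

10:00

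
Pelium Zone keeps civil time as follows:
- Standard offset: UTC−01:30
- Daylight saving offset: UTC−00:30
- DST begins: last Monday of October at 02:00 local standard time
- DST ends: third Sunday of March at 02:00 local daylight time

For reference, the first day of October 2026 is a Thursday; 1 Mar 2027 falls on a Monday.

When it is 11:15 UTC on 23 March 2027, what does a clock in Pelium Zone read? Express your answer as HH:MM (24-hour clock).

1 October 2026 is a Thursday, so Mondays fall on 5, 12, 19, 26; the last is October 26.
1 March 2027 is a Monday, so the first Sunday is March 7 and the third is March 21.
At the standard offset (UTC−01:30), 11:15 UTC − 1h30m = 09:45 Pelium Zone standard time.
The standard-time date in Pelium Zone, 23 March 2027, is outside the daylight-saving period (26 October 2026 – 21 March 2027), so Pelium Zone is on standard time, UTC−01:30.
11:15 UTC − 1h30m = 09:45 local.

09:45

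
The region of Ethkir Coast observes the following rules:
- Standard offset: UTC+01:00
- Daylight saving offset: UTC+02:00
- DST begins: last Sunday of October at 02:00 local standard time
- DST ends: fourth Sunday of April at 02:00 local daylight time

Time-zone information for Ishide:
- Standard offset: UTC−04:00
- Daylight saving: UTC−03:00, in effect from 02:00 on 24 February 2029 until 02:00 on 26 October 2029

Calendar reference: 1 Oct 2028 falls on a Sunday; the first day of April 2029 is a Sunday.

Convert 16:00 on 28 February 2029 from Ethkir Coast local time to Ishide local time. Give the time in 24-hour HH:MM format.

11:00

1 October 2028 is a Sunday, so Sundays fall on 1, 8, 15, 22, 29; the last is October 29.
1 April 2029 is a Sunday, so the first Sunday is April 1 and the fourth is April 22.
28 February 2029 lies within the daylight-saving period (29 October 2028 – 22 April 2029), so Ethkir Coast is on daylight time, UTC+02:00.
16:00 Ethkir Coast − 2h = 14:00 UTC.
At the standard offset (UTC−04:00), 14:00 UTC − 4h = 10:00 Ishide standard time.
Daylight saving runs 24 February – 26 October; the standard-time date in Ishide, 28 February 2029, is inside that window, so Ishide is at UTC−03:00.
14:00 UTC − 3h = 11:00 Ishide.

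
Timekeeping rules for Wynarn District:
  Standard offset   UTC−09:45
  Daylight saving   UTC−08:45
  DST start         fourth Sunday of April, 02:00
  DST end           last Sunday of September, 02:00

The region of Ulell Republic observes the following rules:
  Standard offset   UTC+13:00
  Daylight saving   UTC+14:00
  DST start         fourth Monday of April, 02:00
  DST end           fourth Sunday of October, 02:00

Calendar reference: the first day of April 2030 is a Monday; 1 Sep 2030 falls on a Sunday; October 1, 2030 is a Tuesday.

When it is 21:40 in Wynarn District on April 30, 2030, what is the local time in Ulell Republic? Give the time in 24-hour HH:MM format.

1 April 2030 is a Monday, so the first Sunday is April 7 and the fourth is April 28.
1 September 2030 is a Sunday, so Sundays fall on 1, 8, 15, 22, 29; the last is September 29.
April 30, 2030 falls between 28 April and 29 September, so daylight saving is in effect and Wynarn District is at UTC−08:45.
21:40 Wynarn District + 8h45m = 06:25 UTC (rolling into the next day, 1 May 2030).
1 April 2030 is a Monday, so the first Monday is April 1 and the fourth is April 22.
1 October 2030 is a Tuesday, so the first Sunday is October 6 and the fourth is October 27.
At the standard offset (UTC+13:00), 06:25 UTC + 13h = 19:25 Ulell Republic standard time.
Daylight saving runs 22 April – 27 October; the standard-time date in Ulell Republic, May 1, 2030, is inside that window, so Ulell Republic is at UTC+14:00.
06:25 UTC + 14h = 20:25 Ulell Republic.

20:25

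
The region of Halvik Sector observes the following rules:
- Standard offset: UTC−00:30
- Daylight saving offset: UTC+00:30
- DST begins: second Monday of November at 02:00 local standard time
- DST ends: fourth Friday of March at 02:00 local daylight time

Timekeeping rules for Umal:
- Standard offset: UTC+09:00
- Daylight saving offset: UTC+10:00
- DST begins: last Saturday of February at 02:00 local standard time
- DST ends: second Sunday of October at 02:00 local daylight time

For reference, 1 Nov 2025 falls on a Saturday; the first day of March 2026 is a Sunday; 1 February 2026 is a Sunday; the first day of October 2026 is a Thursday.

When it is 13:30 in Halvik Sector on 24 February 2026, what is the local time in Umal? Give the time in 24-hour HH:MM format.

22:00

1 November 2025 is a Saturday, so the first Monday is November 3 and the second is November 10.
1 March 2026 is a Sunday, so the first Friday is March 6 and the fourth is March 27.
Daylight saving runs 10 November 2025 – 27 March 2026; 24 February 2026 is inside that window, so Halvik Sector is at UTC+00:30.
13:30 Halvik Sector − 0h30m = 13:00 UTC.
1 February 2026 is a Sunday, so Saturdays fall on 7, 14, 21, 28; the last is February 28.
1 October 2026 is a Thursday, so the first Sunday is October 4 and the second is October 11.
At the standard offset (UTC+09:00), 13:00 UTC + 9h = 22:00 Umal standard time.
The standard-time date in Umal, 24 February 2026, is outside the daylight-saving period (28 February – 11 October), so Umal is on standard time, UTC+09:00.
13:00 UTC + 9h = 22:00 Umal.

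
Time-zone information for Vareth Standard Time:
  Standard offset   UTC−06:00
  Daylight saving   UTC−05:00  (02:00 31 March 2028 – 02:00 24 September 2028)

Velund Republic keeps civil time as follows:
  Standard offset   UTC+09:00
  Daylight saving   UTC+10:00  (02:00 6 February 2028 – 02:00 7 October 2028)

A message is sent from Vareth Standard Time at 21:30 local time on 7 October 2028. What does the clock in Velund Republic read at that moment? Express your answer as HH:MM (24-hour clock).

7 October 2028 is outside the daylight-saving period (31 March – 24 September), so Vareth Standard Time is on standard time, UTC−06:00.
21:30 Vareth Standard Time + 6h = 03:30 UTC (rolling into the next day, 8 October 2028).
At the standard offset (UTC+09:00), 03:30 UTC + 9h = 12:30 Velund Republic standard time.
Daylight saving runs 6 February – 7 October; the standard-time date in Velund Republic, 8 October 2028, is outside that window, so Velund Republic is on standard time at UTC+09:00.
03:30 UTC + 9h = 12:30 Velund Republic.

12:30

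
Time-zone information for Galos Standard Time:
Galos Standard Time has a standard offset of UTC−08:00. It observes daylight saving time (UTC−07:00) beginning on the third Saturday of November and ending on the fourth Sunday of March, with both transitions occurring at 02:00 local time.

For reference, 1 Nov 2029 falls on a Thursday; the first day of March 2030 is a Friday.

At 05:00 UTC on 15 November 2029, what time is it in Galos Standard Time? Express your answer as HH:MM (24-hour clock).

1 November 2029 is a Thursday, so the first Saturday is November 3 and the third is November 17.
1 March 2030 is a Friday, so the first Sunday is March 3 and the fourth is March 24.
At the standard offset (UTC−08:00), 05:00 UTC − 8h = 21:00 Galos Standard Time standard time (rolling into the previous day, 14 November 2029).
The standard-time date in Galos Standard Time, 14 November 2029, does not fall between 17 November 2029 and 24 March 2030, so daylight saving is not in effect and Galos Standard Time is at UTC−08:00.
05:00 UTC − 8h = 21:00 local (rolling into the previous day, 14 November 2029).

21:00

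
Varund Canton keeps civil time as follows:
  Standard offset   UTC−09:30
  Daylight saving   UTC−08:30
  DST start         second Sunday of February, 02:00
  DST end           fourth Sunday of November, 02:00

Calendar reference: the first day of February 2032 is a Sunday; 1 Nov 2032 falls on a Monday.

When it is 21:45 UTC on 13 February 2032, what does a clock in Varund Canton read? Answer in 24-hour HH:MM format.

13:15

1 February 2032 is a Sunday, so the first Sunday is February 1 and the second is February 8.
1 November 2032 is a Monday, so the first Sunday is November 7 and the fourth is November 28.
At the standard offset (UTC−09:30), 21:45 UTC − 9h30m = 12:15 Varund Canton standard time.
Daylight saving runs 8 February – 28 November; the standard-time date in Varund Canton, 13 February 2032, is inside that window, so Varund Canton is at UTC−08:30.
21:45 UTC − 8h30m = 13:15 local.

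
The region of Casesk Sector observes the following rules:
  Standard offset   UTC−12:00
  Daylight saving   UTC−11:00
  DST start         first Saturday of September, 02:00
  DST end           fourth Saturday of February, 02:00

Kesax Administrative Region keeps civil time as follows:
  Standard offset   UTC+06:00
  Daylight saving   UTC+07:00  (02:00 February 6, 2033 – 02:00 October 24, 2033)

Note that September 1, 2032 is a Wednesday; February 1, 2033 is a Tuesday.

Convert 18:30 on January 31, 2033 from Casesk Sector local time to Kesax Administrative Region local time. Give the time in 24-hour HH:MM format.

1 September 2032 is a Wednesday, so the first Saturday is September 4.
1 February 2033 is a Tuesday, so the first Saturday is February 5 and the fourth is February 26.
Daylight saving runs 4 September 2032 – 26 February 2033; January 31, 2033 is inside that window, so Casesk Sector is at UTC−11:00.
18:30 Casesk Sector + 11h = 05:30 UTC (rolling into the next day, 1 February 2033).
At the standard offset (UTC+06:00), 05:30 UTC + 6h = 11:30 Kesax Administrative Region standard time.
The standard-time date in Kesax Administrative Region, February 1, 2033, is outside the daylight-saving period (6 February – 24 October), so Kesax Administrative Region is on standard time, UTC+06:00.
05:30 UTC + 6h = 11:30 Kesax Administrative Region.

11:30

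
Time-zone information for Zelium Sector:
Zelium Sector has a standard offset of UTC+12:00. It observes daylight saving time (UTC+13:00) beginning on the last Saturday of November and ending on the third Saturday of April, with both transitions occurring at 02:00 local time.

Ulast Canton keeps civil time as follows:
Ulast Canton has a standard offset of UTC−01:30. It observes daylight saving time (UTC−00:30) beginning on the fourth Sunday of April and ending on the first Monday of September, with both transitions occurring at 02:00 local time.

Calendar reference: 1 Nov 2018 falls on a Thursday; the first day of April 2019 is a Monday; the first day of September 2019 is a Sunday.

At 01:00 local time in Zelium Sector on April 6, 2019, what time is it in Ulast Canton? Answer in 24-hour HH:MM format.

1 November 2018 is a Thursday, so Saturdays fall on 3, 10, 17, 24; the last is November 24.
1 April 2019 is a Monday, so the first Saturday is April 6 and the third is April 20.
Daylight saving runs 24 November 2018 – 20 April 2019; April 6, 2019 is inside that window, so Zelium Sector is at UTC+13:00.
01:00 Zelium Sector − 13h = 12:00 UTC (rolling into the previous day, 5 April 2019).
1 April 2019 is a Monday, so the first Sunday is April 7 and the fourth is April 28.
1 September 2019 is a Sunday, so the first Monday is September 2.
At the standard offset (UTC−01:30), 12:00 UTC − 1h30m = 10:30 Ulast Canton standard time.
The standard-time date in Ulast Canton, April 5, 2019, is outside the daylight-saving period (28 April – 2 September), so Ulast Canton is on standard time, UTC−01:30.
12:00 UTC − 1h30m = 10:30 Ulast Canton.

10:30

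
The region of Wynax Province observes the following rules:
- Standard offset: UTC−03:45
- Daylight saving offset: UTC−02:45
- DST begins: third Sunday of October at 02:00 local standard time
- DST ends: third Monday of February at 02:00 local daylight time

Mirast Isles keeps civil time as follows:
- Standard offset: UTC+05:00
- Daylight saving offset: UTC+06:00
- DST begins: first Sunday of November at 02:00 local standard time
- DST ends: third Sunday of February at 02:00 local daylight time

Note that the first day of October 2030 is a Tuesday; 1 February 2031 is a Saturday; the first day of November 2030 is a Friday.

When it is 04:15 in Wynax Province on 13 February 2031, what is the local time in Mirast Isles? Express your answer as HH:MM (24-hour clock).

1 October 2030 is a Tuesday, so the first Sunday is October 6 and the third is October 20.
1 February 2031 is a Saturday, so the first Monday is February 3 and the third is February 17.
13 February 2031 lies within the daylight-saving period (20 October 2030 – 17 February 2031), so Wynax Province is on daylight time, UTC−02:45.
04:15 Wynax Province + 2h45m = 07:00 UTC.
1 November 2030 is a Friday, so the first Sunday is November 3.
1 February 2031 is a Saturday, so the first Sunday is February 2 and the third is February 16.
At the standard offset (UTC+05:00), 07:00 UTC + 5h = 12:00 Mirast Isles standard time.
The standard-time date in Mirast Isles, 13 February 2031, lies within the daylight-saving period (3 November 2030 – 16 February 2031), so Mirast Isles is on daylight time, UTC+06:00.
07:00 UTC + 6h = 13:00 Mirast Isles.

13:00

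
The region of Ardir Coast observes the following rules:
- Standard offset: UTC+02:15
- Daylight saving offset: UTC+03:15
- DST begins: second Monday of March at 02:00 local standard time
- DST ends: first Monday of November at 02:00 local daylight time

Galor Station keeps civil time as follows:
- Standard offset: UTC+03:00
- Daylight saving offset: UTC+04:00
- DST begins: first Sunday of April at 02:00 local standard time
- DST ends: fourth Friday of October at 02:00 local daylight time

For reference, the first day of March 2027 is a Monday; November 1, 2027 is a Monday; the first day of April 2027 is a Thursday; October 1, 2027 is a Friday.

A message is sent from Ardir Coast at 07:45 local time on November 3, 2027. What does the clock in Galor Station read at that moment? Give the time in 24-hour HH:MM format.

1 March 2027 is a Monday, so the first Monday is March 1 and the second is March 8.
1 November 2027 is a Monday, so the first Monday is November 1.
November 3, 2027 is outside the daylight-saving period (8 March – 1 November), so Ardir Coast is on standard time, UTC+02:15.
07:45 Ardir Coast − 2h15m = 05:30 UTC.
1 April 2027 is a Thursday, so the first Sunday is April 4.
1 October 2027 is a Friday, so the first Friday is October 1 and the fourth is October 22.
At the standard offset (UTC+03:00), 05:30 UTC + 3h = 08:30 Galor Station standard time.
Daylight saving runs 4 April – 22 October; the standard-time date in Galor Station, November 3, 2027, is outside that window, so Galor Station is on standard time at UTC+03:00.
05:30 UTC + 3h = 08:30 Galor Station.

08:30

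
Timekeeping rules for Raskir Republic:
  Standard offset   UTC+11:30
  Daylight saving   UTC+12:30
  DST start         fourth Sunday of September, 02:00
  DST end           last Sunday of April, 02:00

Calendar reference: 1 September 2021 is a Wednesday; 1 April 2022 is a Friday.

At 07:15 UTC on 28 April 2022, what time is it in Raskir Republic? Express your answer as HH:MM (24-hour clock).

18:45

1 September 2021 is a Wednesday, so the first Sunday is September 5 and the fourth is September 26.
1 April 2022 is a Friday, so Sundays fall on 3, 10, 17, 24; the last is April 24.
At the standard offset (UTC+11:30), 07:15 UTC + 11h30m = 18:45 Raskir Republic standard time.
The standard-time date in Raskir Republic, 28 April 2022, does not fall between 26 September 2021 and 24 April 2022, so daylight saving is not in effect and Raskir Republic is at UTC+11:30.
07:15 UTC + 11h30m = 18:45 local.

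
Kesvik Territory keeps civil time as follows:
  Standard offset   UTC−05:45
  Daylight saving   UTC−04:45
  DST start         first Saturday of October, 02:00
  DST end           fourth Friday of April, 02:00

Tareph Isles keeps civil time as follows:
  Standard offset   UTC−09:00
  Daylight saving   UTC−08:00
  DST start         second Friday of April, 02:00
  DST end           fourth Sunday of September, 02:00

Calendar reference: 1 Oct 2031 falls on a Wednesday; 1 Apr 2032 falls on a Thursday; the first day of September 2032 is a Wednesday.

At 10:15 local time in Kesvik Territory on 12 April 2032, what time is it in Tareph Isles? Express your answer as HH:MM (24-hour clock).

1 October 2031 is a Wednesday, so the first Saturday is October 4.
1 April 2032 is a Thursday, so the first Friday is April 2 and the fourth is April 23.
12 April 2032 falls between 4 October 2031 and 23 April 2032, so daylight saving is in effect and Kesvik Territory is at UTC−04:45.
10:15 Kesvik Territory + 4h45m = 15:00 UTC.
1 April 2032 is a Thursday, so the first Friday is April 2 and the second is April 9.
1 September 2032 is a Wednesday, so the first Sunday is September 5 and the fourth is September 26.
At the standard offset (UTC−09:00), 15:00 UTC − 9h = 06:00 Tareph Isles standard time.
The standard-time date in Tareph Isles, 12 April 2032, falls between 9 April and 26 September, so daylight saving is in effect and Tareph Isles is at UTC−08:00.
15:00 UTC − 8h = 07:00 Tareph Isles.

07:00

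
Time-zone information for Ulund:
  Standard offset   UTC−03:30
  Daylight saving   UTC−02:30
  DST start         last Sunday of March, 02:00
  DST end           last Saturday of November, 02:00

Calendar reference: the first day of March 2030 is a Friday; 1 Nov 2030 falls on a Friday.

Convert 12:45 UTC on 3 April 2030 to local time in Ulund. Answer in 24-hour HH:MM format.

10:15

1 March 2030 is a Friday, so Sundays fall on 3, 10, 17, 24, 31; the last is March 31.
1 November 2030 is a Friday, so Saturdays fall on 2, 9, 16, 23, 30; the last is November 30.
At the standard offset (UTC−03:30), 12:45 UTC − 3h30m = 09:15 Ulund standard time.
The standard-time date in Ulund, 3 April 2030, lies within the daylight-saving period (31 March – 30 November), so Ulund is on daylight time, UTC−02:30.
12:45 UTC − 2h30m = 10:15 local.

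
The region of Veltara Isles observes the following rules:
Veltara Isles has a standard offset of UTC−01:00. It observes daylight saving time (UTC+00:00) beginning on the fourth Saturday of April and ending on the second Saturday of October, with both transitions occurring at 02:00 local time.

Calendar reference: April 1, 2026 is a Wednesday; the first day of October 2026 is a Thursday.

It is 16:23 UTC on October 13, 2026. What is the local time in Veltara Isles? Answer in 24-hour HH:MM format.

15:23

1 April 2026 is a Wednesday, so the first Saturday is April 4 and the fourth is April 25.
1 October 2026 is a Thursday, so the first Saturday is October 3 and the second is October 10.
At the standard offset (UTC−01:00), 16:23 UTC − 1h = 15:23 Veltara Isles standard time.
The standard-time date in Veltara Isles, October 13, 2026, does not fall between 25 April and 10 October, so daylight saving is not in effect and Veltara Isles is at UTC−01:00.
16:23 UTC − 1h = 15:23 local.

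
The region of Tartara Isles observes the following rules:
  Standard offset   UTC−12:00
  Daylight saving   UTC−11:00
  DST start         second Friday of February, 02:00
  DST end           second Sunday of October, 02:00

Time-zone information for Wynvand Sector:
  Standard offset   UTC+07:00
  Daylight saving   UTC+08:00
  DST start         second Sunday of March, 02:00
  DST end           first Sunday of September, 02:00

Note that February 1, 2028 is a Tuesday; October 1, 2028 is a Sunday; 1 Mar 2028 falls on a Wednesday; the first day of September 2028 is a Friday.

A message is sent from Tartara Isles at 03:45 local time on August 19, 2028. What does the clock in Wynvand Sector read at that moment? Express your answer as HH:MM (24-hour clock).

22:45

1 February 2028 is a Tuesday, so the first Friday is February 4 and the second is February 11.
1 October 2028 is a Sunday, so the first Sunday is October 1 and the second is October 8.
August 19, 2028 lies within the daylight-saving period (11 February – 8 October), so Tartara Isles is on daylight time, UTC−11:00.
03:45 Tartara Isles + 11h = 14:45 UTC.
1 March 2028 is a Wednesday, so the first Sunday is March 5 and the second is March 12.
1 September 2028 is a Friday, so the first Sunday is September 3.
At the standard offset (UTC+07:00), 14:45 UTC + 7h = 21:45 Wynvand Sector standard time.
The standard-time date in Wynvand Sector, August 19, 2028, lies within the daylight-saving period (12 March – 3 September), so Wynvand Sector is on daylight time, UTC+08:00.
14:45 UTC + 8h = 22:45 Wynvand Sector.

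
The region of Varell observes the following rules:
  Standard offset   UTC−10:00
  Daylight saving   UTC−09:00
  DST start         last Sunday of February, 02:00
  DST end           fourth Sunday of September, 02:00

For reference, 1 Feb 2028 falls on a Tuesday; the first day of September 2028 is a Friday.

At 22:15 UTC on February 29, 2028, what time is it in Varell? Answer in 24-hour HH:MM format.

1 February 2028 is a Tuesday, so Sundays fall on 6, 13, 20, 27; the last is February 27.
1 September 2028 is a Friday, so the first Sunday is September 3 and the fourth is September 24.
At the standard offset (UTC−10:00), 22:15 UTC − 10h = 12:15 Varell standard time.
Daylight saving runs 27 February – 24 September; the standard-time date in Varell, February 29, 2028, is inside that window, so Varell is at UTC−09:00.
22:15 UTC − 9h = 13:15 local.

13:15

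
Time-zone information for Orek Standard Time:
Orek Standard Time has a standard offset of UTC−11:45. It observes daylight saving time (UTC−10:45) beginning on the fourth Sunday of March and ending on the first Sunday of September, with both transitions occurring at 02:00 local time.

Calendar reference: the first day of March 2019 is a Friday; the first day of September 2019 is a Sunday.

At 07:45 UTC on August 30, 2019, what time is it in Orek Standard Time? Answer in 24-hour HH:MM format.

1 March 2019 is a Friday, so the first Sunday is March 3 and the fourth is March 24.
1 September 2019 is a Sunday, so the first Sunday is September 1.
At the standard offset (UTC−11:45), 07:45 UTC − 11h45m = 20:00 Orek Standard Time standard time (rolling into the previous day, 29 August 2019).
The standard-time date in Orek Standard Time, August 29, 2019, falls between 24 March and 1 September, so daylight saving is in effect and Orek Standard Time is at UTC−10:45.
07:45 UTC − 10h45m = 21:00 local (rolling into the previous day, 29 August 2019).

21:00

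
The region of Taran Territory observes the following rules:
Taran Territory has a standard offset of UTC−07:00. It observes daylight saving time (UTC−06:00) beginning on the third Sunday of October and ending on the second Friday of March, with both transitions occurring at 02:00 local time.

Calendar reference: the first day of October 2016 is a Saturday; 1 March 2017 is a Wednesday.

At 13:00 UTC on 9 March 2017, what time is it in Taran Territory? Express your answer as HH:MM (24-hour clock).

1 October 2016 is a Saturday, so the first Sunday is October 2 and the third is October 16.
1 March 2017 is a Wednesday, so the first Friday is March 3 and the second is March 10.
At the standard offset (UTC−07:00), 13:00 UTC − 7h = 06:00 Taran Territory standard time.
Daylight saving runs 16 October 2016 – 10 March 2017; the standard-time date in Taran Territory, 9 March 2017, is inside that window, so Taran Territory is at UTC−06:00.
13:00 UTC − 6h = 07:00 local.

07:00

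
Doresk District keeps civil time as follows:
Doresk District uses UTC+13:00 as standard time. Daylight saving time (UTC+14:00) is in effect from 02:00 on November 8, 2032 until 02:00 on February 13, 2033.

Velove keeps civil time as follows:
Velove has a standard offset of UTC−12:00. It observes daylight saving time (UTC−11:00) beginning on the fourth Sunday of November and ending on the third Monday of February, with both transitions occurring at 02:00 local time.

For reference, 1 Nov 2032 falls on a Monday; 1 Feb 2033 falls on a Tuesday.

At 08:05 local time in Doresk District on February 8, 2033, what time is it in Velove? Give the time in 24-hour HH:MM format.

Daylight saving runs 8 November 2032 – 13 February 2033; February 8, 2033 is inside that window, so Doresk District is at UTC+14:00.
08:05 Doresk District − 14h = 18:05 UTC (rolling into the previous day, 7 February 2033).
1 November 2032 is a Monday, so the first Sunday is November 7 and the fourth is November 28.
1 February 2033 is a Tuesday, so the first Monday is February 7 and the third is February 21.
At the standard offset (UTC−12:00), 18:05 UTC − 12h = 06:05 Velove standard time.
The standard-time date in Velove, February 7, 2033, falls between 28 November 2032 and 21 February 2033, so daylight saving is in effect and Velove is at UTC−11:00.
18:05 UTC − 11h = 07:05 Velove.

07:05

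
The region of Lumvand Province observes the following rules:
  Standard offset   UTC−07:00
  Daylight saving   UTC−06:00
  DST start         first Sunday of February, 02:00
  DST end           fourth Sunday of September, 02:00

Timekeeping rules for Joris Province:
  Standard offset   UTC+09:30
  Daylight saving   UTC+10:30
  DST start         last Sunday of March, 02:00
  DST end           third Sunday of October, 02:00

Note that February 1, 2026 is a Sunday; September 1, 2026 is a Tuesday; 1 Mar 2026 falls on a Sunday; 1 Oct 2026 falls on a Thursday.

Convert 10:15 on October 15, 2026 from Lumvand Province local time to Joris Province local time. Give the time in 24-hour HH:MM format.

03:45

1 February 2026 is a Sunday, so the first Sunday is February 1.
1 September 2026 is a Tuesday, so the first Sunday is September 6 and the fourth is September 27.
October 15, 2026 is outside the daylight-saving period (1 February – 27 September), so Lumvand Province is on standard time, UTC−07:00.
10:15 Lumvand Province + 7h = 17:15 UTC.
1 March 2026 is a Sunday, so Sundays fall on 1, 8, 15, 22, 29; the last is March 29.
1 October 2026 is a Thursday, so the first Sunday is October 4 and the third is October 18.
At the standard offset (UTC+09:30), 17:15 UTC + 9h30m = 02:45 Joris Province standard time (rolling into the next day, 16 October 2026).
Daylight saving runs 29 March – 18 October; the standard-time date in Joris Province, October 16, 2026, is inside that window, so Joris Province is at UTC+10:30.
17:15 UTC + 10h30m = 03:45 Joris Province (rolling into the next day, 16 October 2026).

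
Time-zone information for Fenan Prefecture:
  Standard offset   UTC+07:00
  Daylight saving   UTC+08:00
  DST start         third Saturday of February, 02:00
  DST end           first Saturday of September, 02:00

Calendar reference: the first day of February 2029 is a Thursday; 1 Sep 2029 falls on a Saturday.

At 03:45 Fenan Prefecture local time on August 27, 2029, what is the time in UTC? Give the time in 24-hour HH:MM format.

1 February 2029 is a Thursday, so the first Saturday is February 3 and the third is February 17.
1 September 2029 is a Saturday, so the first Saturday is September 1.
August 27, 2029 lies within the daylight-saving period (17 February – 1 September), so Fenan Prefecture is on daylight time, UTC+08:00.
03:45 local − 8h = 19:45 UTC (rolling into the previous day, 26 August 2029).

19:45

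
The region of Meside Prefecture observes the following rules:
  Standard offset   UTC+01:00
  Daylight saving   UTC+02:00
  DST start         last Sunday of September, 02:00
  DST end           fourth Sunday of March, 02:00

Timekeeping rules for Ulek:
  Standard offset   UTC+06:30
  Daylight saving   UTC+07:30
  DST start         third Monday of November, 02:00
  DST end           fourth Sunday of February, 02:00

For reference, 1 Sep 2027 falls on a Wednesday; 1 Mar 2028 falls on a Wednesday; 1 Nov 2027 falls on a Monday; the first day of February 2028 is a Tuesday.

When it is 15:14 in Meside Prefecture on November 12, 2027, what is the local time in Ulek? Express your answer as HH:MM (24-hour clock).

19:44

1 September 2027 is a Wednesday, so Sundays fall on 5, 12, 19, 26; the last is September 26.
1 March 2028 is a Wednesday, so the first Sunday is March 5 and the fourth is March 26.
Daylight saving runs 26 September 2027 – 26 March 2028; November 12, 2027 is inside that window, so Meside Prefecture is at UTC+02:00.
15:14 Meside Prefecture − 2h = 13:14 UTC.
1 November 2027 is a Monday, so the first Monday is November 1 and the third is November 15.
1 February 2028 is a Tuesday, so the first Sunday is February 6 and the fourth is February 27.
At the standard offset (UTC+06:30), 13:14 UTC + 6h30m = 19:44 Ulek standard time.
The standard-time date in Ulek, November 12, 2027, does not fall between 15 November 2027 and 27 February 2028, so daylight saving is not in effect and Ulek is at UTC+06:30.
13:14 UTC + 6h30m = 19:44 Ulek.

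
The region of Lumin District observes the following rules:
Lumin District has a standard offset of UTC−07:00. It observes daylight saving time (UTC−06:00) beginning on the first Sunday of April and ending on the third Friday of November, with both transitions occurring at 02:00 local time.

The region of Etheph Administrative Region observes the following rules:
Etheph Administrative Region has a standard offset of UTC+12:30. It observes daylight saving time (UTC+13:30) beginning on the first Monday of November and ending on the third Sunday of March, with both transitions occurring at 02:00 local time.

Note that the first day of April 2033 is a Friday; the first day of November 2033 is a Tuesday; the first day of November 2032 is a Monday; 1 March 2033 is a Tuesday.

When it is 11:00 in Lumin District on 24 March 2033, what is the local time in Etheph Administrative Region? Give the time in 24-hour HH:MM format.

06:30

1 April 2033 is a Friday, so the first Sunday is April 3.
1 November 2033 is a Tuesday, so the first Friday is November 4 and the third is November 18.
24 March 2033 does not fall between 3 April and 18 November, so daylight saving is not in effect and Lumin District is at UTC−07:00.
11:00 Lumin District + 7h = 18:00 UTC.
1 November 2032 is a Monday, so the first Monday is November 1.
1 March 2033 is a Tuesday, so the first Sunday is March 6 and the third is March 20.
At the standard offset (UTC+12:30), 18:00 UTC + 12h30m = 06:30 Etheph Administrative Region standard time (rolling into the next day, 25 March 2033).
The standard-time date in Etheph Administrative Region, 25 March 2033, is outside the daylight-saving period (1 November 2032 – 20 March 2033), so Etheph Administrative Region is on standard time, UTC+12:30.
18:00 UTC + 12h30m = 06:30 Etheph Administrative Region (rolling into the next day, 25 March 2033).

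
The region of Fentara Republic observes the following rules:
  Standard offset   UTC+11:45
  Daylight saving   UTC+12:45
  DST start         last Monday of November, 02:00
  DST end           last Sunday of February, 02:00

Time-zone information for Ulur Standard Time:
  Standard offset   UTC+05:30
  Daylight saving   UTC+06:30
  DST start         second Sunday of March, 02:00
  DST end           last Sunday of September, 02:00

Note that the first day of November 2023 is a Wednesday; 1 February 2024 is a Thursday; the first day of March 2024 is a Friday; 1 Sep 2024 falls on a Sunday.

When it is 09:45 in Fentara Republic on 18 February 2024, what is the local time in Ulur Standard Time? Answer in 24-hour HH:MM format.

02:30

1 November 2023 is a Wednesday, so Mondays fall on 6, 13, 20, 27; the last is November 27.
1 February 2024 is a Thursday, so Sundays fall on 4, 11, 18, 25; the last is February 25.
18 February 2024 lies within the daylight-saving period (27 November 2023 – 25 February 2024), so Fentara Republic is on daylight time, UTC+12:45.
09:45 Fentara Republic − 12h45m = 21:00 UTC (rolling into the previous day, 17 February 2024).
1 March 2024 is a Friday, so the first Sunday is March 3 and the second is March 10.
1 September 2024 is a Sunday, so Sundays fall on 1, 8, 15, 22, 29; the last is September 29.
At the standard offset (UTC+05:30), 21:00 UTC + 5h30m = 02:30 Ulur Standard Time standard time (rolling into the next day, 18 February 2024).
The standard-time date in Ulur Standard Time, 18 February 2024, is outside the daylight-saving period (10 March – 29 September), so Ulur Standard Time is on standard time, UTC+05:30.
21:00 UTC + 5h30m = 02:30 Ulur Standard Time (rolling into the next day, 18 February 2024).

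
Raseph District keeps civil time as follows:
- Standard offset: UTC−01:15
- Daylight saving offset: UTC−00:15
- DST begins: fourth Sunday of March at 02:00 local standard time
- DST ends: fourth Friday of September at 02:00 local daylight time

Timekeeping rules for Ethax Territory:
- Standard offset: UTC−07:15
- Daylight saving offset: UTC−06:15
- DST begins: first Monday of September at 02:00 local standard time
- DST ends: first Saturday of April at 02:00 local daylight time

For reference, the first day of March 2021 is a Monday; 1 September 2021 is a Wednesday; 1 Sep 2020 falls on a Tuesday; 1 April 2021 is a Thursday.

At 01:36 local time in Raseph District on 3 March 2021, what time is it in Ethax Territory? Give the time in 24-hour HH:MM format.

20:36

1 March 2021 is a Monday, so the first Sunday is March 7 and the fourth is March 28.
1 September 2021 is a Wednesday, so the first Friday is September 3 and the fourth is September 24.
3 March 2021 does not fall between 28 March and 24 September, so daylight saving is not in effect and Raseph District is at UTC−01:15.
01:36 Raseph District + 1h15m = 02:51 UTC.
1 September 2020 is a Tuesday, so the first Monday is September 7.
1 April 2021 is a Thursday, so the first Saturday is April 3.
At the standard offset (UTC−07:15), 02:51 UTC − 7h15m = 19:36 Ethax Territory standard time (rolling into the previous day, 2 March 2021).
The standard-time date in Ethax Territory, 2 March 2021, falls between 7 September 2020 and 3 April 2021, so daylight saving is in effect and Ethax Territory is at UTC−06:15.
02:51 UTC − 6h15m = 20:36 Ethax Territory (rolling into the previous day, 2 March 2021).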